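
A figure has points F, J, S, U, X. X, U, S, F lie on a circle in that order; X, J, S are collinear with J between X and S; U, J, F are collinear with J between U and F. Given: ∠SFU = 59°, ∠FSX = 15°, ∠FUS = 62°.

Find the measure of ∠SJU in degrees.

1. ∠SXU = 59°  [same arc US]
2. ∠FUX = 15°  [same arc XF]
3. ∠UJX = 106°  [△XJU]
4. ∠SJU = 74°  [linear pair at J on XS]

∠SJU = 74°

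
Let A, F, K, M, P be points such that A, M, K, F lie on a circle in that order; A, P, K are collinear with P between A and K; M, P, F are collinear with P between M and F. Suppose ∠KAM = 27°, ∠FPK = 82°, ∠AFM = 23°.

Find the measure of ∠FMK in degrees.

∠FMK = 59°

1. ∠APM = 82°  [vertical angles at P]
2. ∠AKM = 23°  [same arc AM]
3. ∠KPM = 98°  [linear pair at P on AK]
4. ∠FMK = 59°  [△MPK]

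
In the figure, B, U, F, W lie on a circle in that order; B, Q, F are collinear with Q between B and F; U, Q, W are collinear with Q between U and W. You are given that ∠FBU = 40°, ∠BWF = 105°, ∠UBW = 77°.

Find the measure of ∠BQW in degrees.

1. ∠FWU = 40°  [same arc UF]
2. ∠BUF = 75°  [cyclic BUFW, opposite ∠U+∠W]
3. ∠UFW = 103°  [cyclic BUFW, opposite ∠B+∠F]
4. ∠FUW = 37°  [△UFW]
5. ∠BFU = 65°  [△BUF]
6. ∠FBW = 37°  [same arc FW]
7. ∠BWU = 65°  [same arc BU]
8. ∠BQW = 78°  [△BQW]

∠BQW = 78°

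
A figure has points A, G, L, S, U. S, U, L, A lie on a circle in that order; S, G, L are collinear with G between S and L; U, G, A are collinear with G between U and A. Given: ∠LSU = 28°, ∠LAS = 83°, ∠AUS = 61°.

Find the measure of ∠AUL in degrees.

∠AUL = 36°

1. ∠SGU = 91°  [△SGU]
2. ∠LUS = 97°  [cyclic SULA, opposite ∠U+∠A]
3. ∠LGU = 89°  [linear pair at G on SL]
4. ∠SLU = 55°  [△SUL]
5. ∠AUL = 36°  [△UGL]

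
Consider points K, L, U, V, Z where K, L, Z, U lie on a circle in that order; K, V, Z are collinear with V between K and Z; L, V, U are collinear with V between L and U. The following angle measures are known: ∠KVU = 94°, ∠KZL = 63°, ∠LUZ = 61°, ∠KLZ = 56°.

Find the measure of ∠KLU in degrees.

∠KLU = 33°

1. ∠LVZ = 94°  [vertical angles at V]
2. ∠LKZ = 61°  [△KLZ]
3. ∠KVL = 86°  [linear pair at V on KZ]
4. ∠KLU = 33°  [△KVL]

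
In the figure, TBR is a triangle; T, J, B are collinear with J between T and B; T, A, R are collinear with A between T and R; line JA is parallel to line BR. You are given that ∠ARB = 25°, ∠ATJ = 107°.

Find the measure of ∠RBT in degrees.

1. ∠BRT = 25°  [A on ray RT]
2. ∠BTR = 107°  [J on TB, A on TR]
3. ∠RBT = 48°  [△TBR]

∠RBT = 48°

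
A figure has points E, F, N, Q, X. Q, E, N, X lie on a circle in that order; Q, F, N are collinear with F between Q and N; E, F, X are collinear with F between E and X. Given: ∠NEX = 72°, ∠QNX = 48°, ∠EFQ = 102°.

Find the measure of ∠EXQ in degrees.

1. ∠NQX = 72°  [same arc NX]
2. ∠NFX = 102°  [vertical angles at F]
3. ∠QFX = 78°  [linear pair at F on QN]
4. ∠EXQ = 30°  [△QFX]

∠EXQ = 30°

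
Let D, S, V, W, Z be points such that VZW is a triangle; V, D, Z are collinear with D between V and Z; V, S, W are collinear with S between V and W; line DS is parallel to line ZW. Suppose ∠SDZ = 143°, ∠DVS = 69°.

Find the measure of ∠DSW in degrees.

∠DSW = 106°

1. ∠SDV = 37°  [linear pair at D on VZ]
2. ∠DSV = 74°  [△VDS]
3. ∠DSW = 106°  [linear pair at S on VW]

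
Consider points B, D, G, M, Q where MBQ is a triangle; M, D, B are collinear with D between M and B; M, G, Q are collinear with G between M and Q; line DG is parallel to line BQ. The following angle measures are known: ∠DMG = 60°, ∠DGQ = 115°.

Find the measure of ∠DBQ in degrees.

∠DBQ = 55°

1. ∠DGM = 65°  [linear pair at G on MQ]
2. ∠GDM = 55°  [△MDG]
3. ∠BDG = 125°  [linear pair at D on MB]
4. ∠DBQ = 55°  [DG∥BQ, co-interior at B–D]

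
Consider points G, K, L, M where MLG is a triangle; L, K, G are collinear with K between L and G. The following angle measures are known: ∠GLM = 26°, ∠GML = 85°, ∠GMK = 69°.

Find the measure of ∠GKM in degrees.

1. ∠LGM = 69°  [△MLG]
2. ∠KGM = 69°  [K on ray GL]
3. ∠GKM = 42°  [△MKG]

∠GKM = 42°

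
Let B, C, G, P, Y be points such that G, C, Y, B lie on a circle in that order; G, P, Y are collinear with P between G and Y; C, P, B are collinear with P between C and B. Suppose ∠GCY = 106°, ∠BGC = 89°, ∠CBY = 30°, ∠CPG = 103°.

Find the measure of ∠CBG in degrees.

1. ∠CGY = 30°  [same arc CY]
2. ∠BCG = 47°  [△GPC]
3. ∠CBG = 44°  [△GCB]

∠CBG = 44°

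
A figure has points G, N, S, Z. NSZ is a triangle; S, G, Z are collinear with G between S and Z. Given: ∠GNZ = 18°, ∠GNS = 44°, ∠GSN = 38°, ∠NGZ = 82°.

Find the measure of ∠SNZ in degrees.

1. ∠GZN = 80°  [△NGZ]
2. ∠NSZ = 38°  [G on ray SZ]
3. ∠NZS = 80°  [G on ray ZS]
4. ∠SNZ = 62°  [△NSZ]

∠SNZ = 62°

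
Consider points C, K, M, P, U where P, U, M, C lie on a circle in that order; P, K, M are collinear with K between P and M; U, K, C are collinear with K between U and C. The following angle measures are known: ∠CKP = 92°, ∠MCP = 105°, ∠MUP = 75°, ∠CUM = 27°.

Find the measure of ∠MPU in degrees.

∠MPU = 44°

1. ∠MKU = 92°  [vertical angles at K]
2. ∠PMU = 61°  [△UKM]
3. ∠MPU = 44°  [△PUM]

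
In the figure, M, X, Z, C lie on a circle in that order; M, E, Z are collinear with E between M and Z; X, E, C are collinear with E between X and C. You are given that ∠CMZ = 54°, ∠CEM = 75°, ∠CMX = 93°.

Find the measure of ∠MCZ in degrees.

1. ∠CXZ = 54°  [same arc ZC]
2. ∠CEZ = 105°  [linear pair at E on MZ]
3. ∠CZX = 87°  [cyclic MXZC, opposite ∠M+∠Z]
4. ∠XCZ = 39°  [△XZC]
5. ∠CZM = 36°  [△ZEC]
6. ∠MCZ = 90°  [△MZC]

∠MCZ = 90°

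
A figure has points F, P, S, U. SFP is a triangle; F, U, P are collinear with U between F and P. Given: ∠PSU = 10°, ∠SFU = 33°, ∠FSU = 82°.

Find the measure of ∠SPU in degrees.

1. ∠FUS = 65°  [△SFU]
2. ∠PUS = 115°  [linear pair at U on FP]
3. ∠SPU = 55°  [△SUP]

∠SPU = 55°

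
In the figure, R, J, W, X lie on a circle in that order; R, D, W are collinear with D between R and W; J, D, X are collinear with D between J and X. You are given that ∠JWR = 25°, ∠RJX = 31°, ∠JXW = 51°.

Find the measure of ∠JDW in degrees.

1. ∠JRW = 51°  [same arc JW]
2. ∠JDR = 98°  [△RDJ]
3. ∠JDW = 82°  [linear pair at D on RW]

∠JDW = 82°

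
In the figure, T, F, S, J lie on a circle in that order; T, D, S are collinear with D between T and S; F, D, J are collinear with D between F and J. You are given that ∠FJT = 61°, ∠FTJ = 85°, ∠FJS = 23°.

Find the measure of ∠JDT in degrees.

∠JDT = 57°

1. ∠FST = 61°  [same arc TF]
2. ∠FSJ = 95°  [cyclic TFSJ, opposite ∠T+∠S]
3. ∠JFS = 62°  [△FSJ]
4. ∠FDS = 57°  [△FDS]
5. ∠JDT = 57°  [vertical angles at D]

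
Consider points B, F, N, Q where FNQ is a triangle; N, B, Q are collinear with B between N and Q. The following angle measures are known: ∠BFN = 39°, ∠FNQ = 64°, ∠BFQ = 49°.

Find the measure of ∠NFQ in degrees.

∠NFQ = 88°

1. ∠BNF = 64°  [B on ray NQ]
2. ∠FBN = 77°  [△FNB]
3. ∠FBQ = 103°  [linear pair at B on NQ]
4. ∠BQF = 28°  [△FBQ]
5. ∠FQN = 28°  [B on ray QN]
6. ∠NFQ = 88°  [△FNQ]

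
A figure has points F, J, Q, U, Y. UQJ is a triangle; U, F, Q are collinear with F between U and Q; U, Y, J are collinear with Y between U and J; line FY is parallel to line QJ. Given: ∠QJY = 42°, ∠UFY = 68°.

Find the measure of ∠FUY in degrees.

∠FUY = 70°

1. ∠QJU = 42°  [Y on ray JU]
2. ∠JQU = 68°  [FY∥QJ, corresponding at F]
3. ∠JUQ = 70°  [△UQJ]
4. ∠FUY = 70°  [F on UQ, Y on UJ]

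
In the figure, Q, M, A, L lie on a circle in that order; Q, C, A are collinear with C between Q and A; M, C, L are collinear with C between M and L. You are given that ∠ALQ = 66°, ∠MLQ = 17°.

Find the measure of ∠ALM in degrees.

∠ALM = 49°

1. ∠AMQ = 114°  [cyclic QMAL, opposite ∠M+∠L]
2. ∠MAQ = 17°  [same arc QM]
3. ∠AQM = 49°  [△QMA]
4. ∠ALM = 49°  [same arc MA]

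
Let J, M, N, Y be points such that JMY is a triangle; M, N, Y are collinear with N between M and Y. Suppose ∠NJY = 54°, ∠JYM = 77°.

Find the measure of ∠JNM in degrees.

∠JNM = 131°

1. ∠JYN = 77°  [N on ray YM]
2. ∠JNY = 49°  [△JNY]
3. ∠JNM = 131°  [linear pair at N on MY]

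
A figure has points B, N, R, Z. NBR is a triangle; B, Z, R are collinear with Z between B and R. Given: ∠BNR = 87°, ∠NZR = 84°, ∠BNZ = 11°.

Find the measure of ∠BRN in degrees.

1. ∠BZN = 96°  [linear pair at Z on BR]
2. ∠NBZ = 73°  [△NBZ]
3. ∠NBR = 73°  [Z on ray BR]
4. ∠BRN = 20°  [△NBR]

∠BRN = 20°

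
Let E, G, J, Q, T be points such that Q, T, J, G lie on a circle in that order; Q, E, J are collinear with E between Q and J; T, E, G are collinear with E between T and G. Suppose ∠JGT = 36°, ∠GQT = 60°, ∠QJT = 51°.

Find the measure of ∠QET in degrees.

1. ∠JQT = 36°  [same arc TJ]
2. ∠QGT = 51°  [same arc QT]
3. ∠GTQ = 69°  [△QTG]
4. ∠QET = 75°  [△QET]

∠QET = 75°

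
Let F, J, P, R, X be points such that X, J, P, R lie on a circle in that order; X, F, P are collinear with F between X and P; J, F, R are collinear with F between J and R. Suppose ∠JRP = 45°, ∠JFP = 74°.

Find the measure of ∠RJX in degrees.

∠RJX = 29°

1. ∠JXP = 45°  [same arc JP]
2. ∠JFX = 106°  [linear pair at F on XP]
3. ∠RJX = 29°  [△XFJ]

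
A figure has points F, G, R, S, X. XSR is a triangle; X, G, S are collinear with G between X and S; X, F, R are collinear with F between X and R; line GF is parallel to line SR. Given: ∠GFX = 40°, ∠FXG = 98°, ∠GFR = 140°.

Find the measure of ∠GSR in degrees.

1. ∠FGX = 42°  [△XGF]
2. ∠FGS = 138°  [linear pair at G on XS]
3. ∠GSR = 42°  [GF∥SR, co-interior at S–G]

∠GSR = 42°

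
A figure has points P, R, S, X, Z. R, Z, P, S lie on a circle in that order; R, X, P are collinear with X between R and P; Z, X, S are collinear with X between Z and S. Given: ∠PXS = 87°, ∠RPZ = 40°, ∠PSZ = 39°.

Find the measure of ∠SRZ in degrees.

1. ∠RXZ = 87°  [vertical angles at X]
2. ∠RSZ = 40°  [same arc RZ]
3. ∠PRZ = 39°  [same arc ZP]
4. ∠RZS = 54°  [△RXZ]
5. ∠SRZ = 86°  [△RZS]

∠SRZ = 86°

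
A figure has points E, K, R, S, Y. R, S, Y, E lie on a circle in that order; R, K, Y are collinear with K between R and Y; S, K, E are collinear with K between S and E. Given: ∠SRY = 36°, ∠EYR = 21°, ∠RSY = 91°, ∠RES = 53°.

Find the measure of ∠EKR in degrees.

1. ∠SEY = 36°  [same arc SY]
2. ∠EKY = 123°  [△YKE]
3. ∠EKR = 57°  [linear pair at K on RY]

∠EKR = 57°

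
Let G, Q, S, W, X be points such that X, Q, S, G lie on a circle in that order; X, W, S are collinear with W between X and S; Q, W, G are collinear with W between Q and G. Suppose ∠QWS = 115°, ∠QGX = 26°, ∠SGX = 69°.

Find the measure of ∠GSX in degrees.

∠GSX = 72°

1. ∠GWX = 115°  [vertical angles at W]
2. ∠GXS = 39°  [△XWG]
3. ∠GSX = 72°  [△XSG]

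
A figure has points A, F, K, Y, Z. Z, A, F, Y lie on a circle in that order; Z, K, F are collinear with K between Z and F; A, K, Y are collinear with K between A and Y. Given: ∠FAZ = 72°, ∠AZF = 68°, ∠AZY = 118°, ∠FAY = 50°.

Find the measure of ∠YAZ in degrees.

1. ∠FYZ = 108°  [cyclic ZAFY, opposite ∠A+∠Y]
2. ∠FZY = 50°  [same arc FY]
3. ∠YFZ = 22°  [△ZFY]
4. ∠YAZ = 22°  [same arc ZY]

∠YAZ = 22°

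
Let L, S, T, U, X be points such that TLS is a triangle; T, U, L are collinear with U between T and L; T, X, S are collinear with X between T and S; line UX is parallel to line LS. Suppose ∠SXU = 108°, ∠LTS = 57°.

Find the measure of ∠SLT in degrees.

1. ∠TXU = 72°  [linear pair at X on TS]
2. ∠UTX = 57°  [U on TL, X on TS]
3. ∠TUX = 51°  [△TUX]
4. ∠SLT = 51°  [UX∥LS, corresponding at U]

∠SLT = 51°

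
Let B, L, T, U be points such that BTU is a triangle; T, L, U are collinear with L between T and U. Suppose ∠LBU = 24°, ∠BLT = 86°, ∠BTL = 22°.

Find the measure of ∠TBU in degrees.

1. ∠BLU = 94°  [linear pair at L on TU]
2. ∠BTU = 22°  [L on ray TU]
3. ∠BUL = 62°  [△BLU]
4. ∠BUT = 62°  [L on ray UT]
5. ∠TBU = 96°  [△BTU]

∠TBU = 96°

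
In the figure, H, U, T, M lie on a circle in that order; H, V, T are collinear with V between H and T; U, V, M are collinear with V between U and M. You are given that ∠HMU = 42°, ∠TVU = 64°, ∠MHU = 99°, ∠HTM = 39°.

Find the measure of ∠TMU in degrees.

1. ∠HTU = 42°  [same arc HU]
2. ∠MUT = 74°  [△UVT]
3. ∠MTU = 81°  [cyclic HUTM, opposite ∠H+∠T]
4. ∠TMU = 25°  [△UTM]

∠TMU = 25°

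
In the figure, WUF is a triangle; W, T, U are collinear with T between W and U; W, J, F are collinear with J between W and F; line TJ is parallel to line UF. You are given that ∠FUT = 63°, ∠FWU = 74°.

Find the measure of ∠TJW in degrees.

∠TJW = 43°

1. ∠FUW = 63°  [T on ray UW]
2. ∠UFW = 43°  [△WUF]
3. ∠TJW = 43°  [TJ∥UF, corresponding at J]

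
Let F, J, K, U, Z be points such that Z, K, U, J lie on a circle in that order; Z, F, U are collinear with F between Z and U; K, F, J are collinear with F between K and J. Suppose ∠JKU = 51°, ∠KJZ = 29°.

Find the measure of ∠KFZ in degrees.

∠KFZ = 80°

1. ∠KUZ = 29°  [same arc ZK]
2. ∠KFU = 100°  [△KFU]
3. ∠KFZ = 80°  [linear pair at F on ZU]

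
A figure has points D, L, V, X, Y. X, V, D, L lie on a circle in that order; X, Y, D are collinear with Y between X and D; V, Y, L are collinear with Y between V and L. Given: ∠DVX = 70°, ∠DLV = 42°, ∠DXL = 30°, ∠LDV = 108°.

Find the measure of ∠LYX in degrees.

1. ∠DXV = 42°  [same arc VD]
2. ∠DVL = 30°  [△VDL]
3. ∠VDX = 68°  [△XVD]
4. ∠DYV = 82°  [△VYD]
5. ∠LYX = 82°  [vertical angles at Y]

∠LYX = 82°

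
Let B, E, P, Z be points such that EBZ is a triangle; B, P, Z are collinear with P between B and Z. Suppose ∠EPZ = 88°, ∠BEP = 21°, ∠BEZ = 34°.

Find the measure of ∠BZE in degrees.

∠BZE = 79°

1. ∠BPE = 92°  [linear pair at P on BZ]
2. ∠EBP = 67°  [△EBP]
3. ∠EBZ = 67°  [P on ray BZ]
4. ∠BZE = 79°  [△EBZ]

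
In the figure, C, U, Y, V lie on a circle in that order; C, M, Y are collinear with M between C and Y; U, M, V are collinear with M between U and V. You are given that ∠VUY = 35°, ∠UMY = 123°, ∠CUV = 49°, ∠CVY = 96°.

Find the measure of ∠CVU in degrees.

1. ∠VCY = 35°  [same arc YV]
2. ∠CMV = 123°  [vertical angles at M]
3. ∠CVU = 22°  [△CMV]

∠CVU = 22°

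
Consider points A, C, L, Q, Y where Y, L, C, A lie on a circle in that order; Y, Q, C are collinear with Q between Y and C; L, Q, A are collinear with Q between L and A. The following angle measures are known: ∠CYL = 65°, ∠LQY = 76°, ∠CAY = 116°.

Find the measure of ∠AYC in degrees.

∠AYC = 25°

1. ∠CAL = 65°  [same arc LC]
2. ∠AQC = 76°  [vertical angles at Q]
3. ∠ACY = 39°  [△CQA]
4. ∠AYC = 25°  [△YCA]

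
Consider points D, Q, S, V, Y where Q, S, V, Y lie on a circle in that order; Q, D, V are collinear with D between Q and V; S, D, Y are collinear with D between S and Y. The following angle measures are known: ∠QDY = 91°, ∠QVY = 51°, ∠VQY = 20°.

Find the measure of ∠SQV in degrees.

1. ∠SDV = 91°  [vertical angles at D]
2. ∠QSY = 51°  [same arc QY]
3. ∠QDS = 89°  [linear pair at D on QV]
4. ∠SQV = 40°  [△QDS]

∠SQV = 40°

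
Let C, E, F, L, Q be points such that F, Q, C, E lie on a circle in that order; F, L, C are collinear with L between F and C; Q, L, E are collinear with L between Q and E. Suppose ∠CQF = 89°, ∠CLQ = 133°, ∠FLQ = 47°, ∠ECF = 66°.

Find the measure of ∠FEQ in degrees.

1. ∠CEF = 91°  [cyclic FQCE, opposite ∠Q+∠E]
2. ∠ELF = 133°  [vertical angles at L]
3. ∠CFE = 23°  [△FCE]
4. ∠FEQ = 24°  [△FLE]

∠FEQ = 24°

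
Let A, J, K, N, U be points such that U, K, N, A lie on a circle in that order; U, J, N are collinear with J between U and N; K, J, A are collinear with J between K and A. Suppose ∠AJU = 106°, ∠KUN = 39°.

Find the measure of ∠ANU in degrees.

∠ANU = 67°

1. ∠AJN = 74°  [linear pair at J on UN]
2. ∠KAN = 39°  [same arc KN]
3. ∠ANU = 67°  [△NJA]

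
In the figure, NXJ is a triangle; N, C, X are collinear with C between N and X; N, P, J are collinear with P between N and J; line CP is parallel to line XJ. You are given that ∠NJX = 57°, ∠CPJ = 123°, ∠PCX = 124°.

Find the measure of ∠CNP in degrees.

1. ∠CPN = 57°  [CP∥XJ, corresponding at P]
2. ∠NCP = 56°  [linear pair at C on NX]
3. ∠CNP = 67°  [△NCP]

∠CNP = 67°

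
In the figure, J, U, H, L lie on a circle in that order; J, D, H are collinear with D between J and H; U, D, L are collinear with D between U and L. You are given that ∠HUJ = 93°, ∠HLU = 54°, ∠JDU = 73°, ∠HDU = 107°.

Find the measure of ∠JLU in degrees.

∠JLU = 33°

1. ∠HJU = 54°  [same arc UH]
2. ∠JHU = 33°  [△JUH]
3. ∠JLU = 33°  [same arc JU]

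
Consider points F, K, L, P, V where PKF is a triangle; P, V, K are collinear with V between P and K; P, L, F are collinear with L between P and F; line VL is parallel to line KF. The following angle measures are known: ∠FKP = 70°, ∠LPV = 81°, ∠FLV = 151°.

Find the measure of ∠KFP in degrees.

1. ∠LVP = 70°  [VL∥KF, corresponding at V]
2. ∠PLV = 29°  [△PVL]
3. ∠KFP = 29°  [VL∥KF, corresponding at L]

∠KFP = 29°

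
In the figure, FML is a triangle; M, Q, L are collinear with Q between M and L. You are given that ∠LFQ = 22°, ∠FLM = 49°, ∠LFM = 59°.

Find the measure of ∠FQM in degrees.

1. ∠FLQ = 49°  [Q on ray LM]
2. ∠FQL = 109°  [△FQL]
3. ∠FQM = 71°  [linear pair at Q on ML]

∠FQM = 71°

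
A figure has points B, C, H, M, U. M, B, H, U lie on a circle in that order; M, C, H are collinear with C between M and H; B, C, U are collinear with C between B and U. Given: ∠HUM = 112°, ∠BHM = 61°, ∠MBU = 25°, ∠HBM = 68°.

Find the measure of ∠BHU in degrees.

∠BHU = 86°

1. ∠BUM = 61°  [same arc MB]
2. ∠BMU = 94°  [△MBU]
3. ∠BHU = 86°  [cyclic MBHU, opposite ∠M+∠H]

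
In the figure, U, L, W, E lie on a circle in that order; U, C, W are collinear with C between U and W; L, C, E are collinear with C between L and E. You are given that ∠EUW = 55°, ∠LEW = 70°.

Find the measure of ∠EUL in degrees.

∠EUL = 125°

1. ∠ELW = 55°  [same arc WE]
2. ∠EWL = 55°  [△LWE]
3. ∠EUL = 125°  [cyclic ULWE, opposite ∠U+∠W]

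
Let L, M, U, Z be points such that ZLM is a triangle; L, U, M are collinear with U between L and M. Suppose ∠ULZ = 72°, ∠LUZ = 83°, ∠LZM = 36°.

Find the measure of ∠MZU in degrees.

1. ∠MLZ = 72°  [U on ray LM]
2. ∠MUZ = 97°  [linear pair at U on LM]
3. ∠LMZ = 72°  [△ZLM]
4. ∠UMZ = 72°  [U on ray ML]
5. ∠MZU = 11°  [△ZUM]

∠MZU = 11°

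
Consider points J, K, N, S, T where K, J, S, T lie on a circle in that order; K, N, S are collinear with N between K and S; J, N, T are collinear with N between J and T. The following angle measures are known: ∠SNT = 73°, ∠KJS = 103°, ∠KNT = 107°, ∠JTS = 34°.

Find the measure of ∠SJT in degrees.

∠SJT = 30°

1. ∠KST = 73°  [△SNT]
2. ∠KTS = 77°  [cyclic KJST, opposite ∠J+∠T]
3. ∠SKT = 30°  [△KST]
4. ∠SJT = 30°  [same arc ST]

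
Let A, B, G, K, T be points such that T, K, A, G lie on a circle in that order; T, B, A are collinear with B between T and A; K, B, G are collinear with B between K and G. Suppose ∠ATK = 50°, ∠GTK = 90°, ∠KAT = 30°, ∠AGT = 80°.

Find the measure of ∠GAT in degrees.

1. ∠KGT = 30°  [same arc TK]
2. ∠GKT = 60°  [△TKG]
3. ∠GAT = 60°  [same arc TG]

∠GAT = 60°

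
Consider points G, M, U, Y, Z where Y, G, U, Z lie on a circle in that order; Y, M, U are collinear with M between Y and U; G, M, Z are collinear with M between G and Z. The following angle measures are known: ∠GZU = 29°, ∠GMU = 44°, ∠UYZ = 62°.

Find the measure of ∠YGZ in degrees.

1. ∠GYU = 29°  [same arc GU]
2. ∠GMY = 136°  [linear pair at M on YU]
3. ∠YGZ = 15°  [△YMG]

∠YGZ = 15°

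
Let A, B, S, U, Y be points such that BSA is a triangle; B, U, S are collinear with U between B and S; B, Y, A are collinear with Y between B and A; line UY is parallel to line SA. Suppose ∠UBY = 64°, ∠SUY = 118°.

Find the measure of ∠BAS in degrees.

1. ∠BUY = 62°  [linear pair at U on BS]
2. ∠BYU = 54°  [△BUY]
3. ∠BAS = 54°  [UY∥SA, corresponding at Y]

∠BAS = 54°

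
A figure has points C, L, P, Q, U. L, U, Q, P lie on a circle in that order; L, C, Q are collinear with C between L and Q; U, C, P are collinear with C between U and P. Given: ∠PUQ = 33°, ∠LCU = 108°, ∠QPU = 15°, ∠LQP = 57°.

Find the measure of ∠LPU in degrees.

∠LPU = 75°

1. ∠PQU = 132°  [△UQP]
2. ∠LUP = 57°  [same arc LP]
3. ∠PLU = 48°  [cyclic LUQP, opposite ∠L+∠Q]
4. ∠LPU = 75°  [△LUP]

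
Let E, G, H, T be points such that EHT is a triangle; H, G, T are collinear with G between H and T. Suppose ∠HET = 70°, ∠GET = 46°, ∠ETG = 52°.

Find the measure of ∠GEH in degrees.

1. ∠EGT = 82°  [△EGT]
2. ∠ETH = 52°  [G on ray TH]
3. ∠EGH = 98°  [linear pair at G on HT]
4. ∠EHT = 58°  [△EHT]
5. ∠EHG = 58°  [G on ray HT]
6. ∠GEH = 24°  [△EHG]

∠GEH = 24°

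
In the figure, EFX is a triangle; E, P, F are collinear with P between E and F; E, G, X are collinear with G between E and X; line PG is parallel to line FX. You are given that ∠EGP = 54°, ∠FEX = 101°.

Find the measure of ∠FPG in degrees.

∠FPG = 155°

1. ∠EXF = 54°  [PG∥FX, corresponding at G]
2. ∠EFX = 25°  [△EFX]
3. ∠EPG = 25°  [PG∥FX, corresponding at P]
4. ∠FPG = 155°  [linear pair at P on EF]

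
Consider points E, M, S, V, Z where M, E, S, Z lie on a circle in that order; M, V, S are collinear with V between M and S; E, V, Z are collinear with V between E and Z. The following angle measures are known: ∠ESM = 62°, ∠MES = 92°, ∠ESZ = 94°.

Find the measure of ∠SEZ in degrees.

1. ∠EMS = 26°  [△MES]
2. ∠EZS = 26°  [same arc ES]
3. ∠SEZ = 60°  [△ESZ]

∠SEZ = 60°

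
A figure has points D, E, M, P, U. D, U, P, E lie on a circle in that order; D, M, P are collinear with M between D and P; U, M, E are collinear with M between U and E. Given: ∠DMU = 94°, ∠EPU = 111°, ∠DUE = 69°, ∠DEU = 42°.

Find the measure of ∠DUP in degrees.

1. ∠PDU = 17°  [△DMU]
2. ∠DPU = 42°  [same arc DU]
3. ∠DUP = 121°  [△DUP]

∠DUP = 121°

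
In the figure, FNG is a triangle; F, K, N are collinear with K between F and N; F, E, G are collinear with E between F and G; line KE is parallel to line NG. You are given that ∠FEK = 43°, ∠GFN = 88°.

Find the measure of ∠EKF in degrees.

∠EKF = 49°

1. ∠FGN = 43°  [KE∥NG, corresponding at E]
2. ∠FNG = 49°  [△FNG]
3. ∠EKF = 49°  [KE∥NG, corresponding at K]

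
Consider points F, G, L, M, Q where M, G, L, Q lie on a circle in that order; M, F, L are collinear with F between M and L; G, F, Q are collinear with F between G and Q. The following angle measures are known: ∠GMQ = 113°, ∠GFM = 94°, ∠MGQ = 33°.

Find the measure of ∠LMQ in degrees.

∠LMQ = 60°

1. ∠GQM = 34°  [△MGQ]
2. ∠LFQ = 94°  [vertical angles at F]
3. ∠MFQ = 86°  [linear pair at F on ML]
4. ∠LMQ = 60°  [△MFQ]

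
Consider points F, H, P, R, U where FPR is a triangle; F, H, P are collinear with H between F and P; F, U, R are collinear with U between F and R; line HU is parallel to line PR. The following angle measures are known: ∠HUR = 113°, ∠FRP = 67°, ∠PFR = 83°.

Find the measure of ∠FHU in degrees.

1. ∠FUH = 67°  [linear pair at U on FR]
2. ∠HFU = 83°  [H on FP, U on FR]
3. ∠FHU = 30°  [△FHU]

∠FHU = 30°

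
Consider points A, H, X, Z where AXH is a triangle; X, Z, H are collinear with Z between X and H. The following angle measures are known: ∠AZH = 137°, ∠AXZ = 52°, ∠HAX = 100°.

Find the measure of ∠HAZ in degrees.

∠HAZ = 15°

1. ∠AXH = 52°  [Z on ray XH]
2. ∠AHX = 28°  [△AXH]
3. ∠AHZ = 28°  [Z on ray HX]
4. ∠HAZ = 15°  [△AZH]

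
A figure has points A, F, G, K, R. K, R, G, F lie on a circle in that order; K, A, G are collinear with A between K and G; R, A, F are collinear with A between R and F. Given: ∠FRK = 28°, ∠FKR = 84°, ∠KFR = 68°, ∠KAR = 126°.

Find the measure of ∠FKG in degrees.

1. ∠FGK = 28°  [same arc KF]
2. ∠FGR = 96°  [cyclic KRGF, opposite ∠K+∠G]
3. ∠FAG = 126°  [vertical angles at A]
4. ∠GFR = 26°  [△GAF]
5. ∠FRG = 58°  [△RGF]
6. ∠FKG = 58°  [same arc GF]

∠FKG = 58°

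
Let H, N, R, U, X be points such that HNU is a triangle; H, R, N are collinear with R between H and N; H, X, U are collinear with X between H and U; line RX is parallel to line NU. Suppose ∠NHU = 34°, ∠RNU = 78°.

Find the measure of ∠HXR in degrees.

∠HXR = 68°

1. ∠HNU = 78°  [R on ray NH]
2. ∠HUN = 68°  [△HNU]
3. ∠HXR = 68°  [RX∥NU, corresponding at X]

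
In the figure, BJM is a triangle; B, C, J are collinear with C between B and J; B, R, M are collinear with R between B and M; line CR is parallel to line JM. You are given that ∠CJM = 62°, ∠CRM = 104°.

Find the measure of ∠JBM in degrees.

1. ∠BJM = 62°  [C on ray JB]
2. ∠BRC = 76°  [linear pair at R on BM]
3. ∠BCR = 62°  [CR∥JM, corresponding at C]
4. ∠CBR = 42°  [△BCR]
5. ∠JBM = 42°  [C on BJ, R on BM]

∠JBM = 42°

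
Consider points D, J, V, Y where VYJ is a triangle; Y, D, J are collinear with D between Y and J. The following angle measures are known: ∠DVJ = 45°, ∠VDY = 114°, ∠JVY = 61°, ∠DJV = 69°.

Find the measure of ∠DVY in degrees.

∠DVY = 16°

1. ∠VJY = 69°  [D on ray JY]
2. ∠JYV = 50°  [△VYJ]
3. ∠DYV = 50°  [D on ray YJ]
4. ∠DVY = 16°  [△VYD]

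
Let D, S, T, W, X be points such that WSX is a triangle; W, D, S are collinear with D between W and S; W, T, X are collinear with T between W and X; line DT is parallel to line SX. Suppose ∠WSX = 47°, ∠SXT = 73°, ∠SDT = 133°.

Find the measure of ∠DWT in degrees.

1. ∠SXW = 73°  [T on ray XW]
2. ∠SWX = 60°  [△WSX]
3. ∠DWT = 60°  [D on WS, T on WX]

∠DWT = 60°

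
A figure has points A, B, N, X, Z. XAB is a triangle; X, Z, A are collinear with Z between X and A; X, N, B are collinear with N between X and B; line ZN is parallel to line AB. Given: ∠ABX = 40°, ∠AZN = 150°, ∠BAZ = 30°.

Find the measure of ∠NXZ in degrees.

∠NXZ = 110°

1. ∠XNZ = 40°  [ZN∥AB, corresponding at N]
2. ∠NZX = 30°  [linear pair at Z on XA]
3. ∠NXZ = 110°  [△XZN]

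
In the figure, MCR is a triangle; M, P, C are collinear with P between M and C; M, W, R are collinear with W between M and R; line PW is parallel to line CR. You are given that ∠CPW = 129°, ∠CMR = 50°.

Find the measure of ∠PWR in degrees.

∠PWR = 101°

1. ∠MPW = 51°  [linear pair at P on MC]
2. ∠PMW = 50°  [P on MC, W on MR]
3. ∠MWP = 79°  [△MPW]
4. ∠PWR = 101°  [linear pair at W on MR]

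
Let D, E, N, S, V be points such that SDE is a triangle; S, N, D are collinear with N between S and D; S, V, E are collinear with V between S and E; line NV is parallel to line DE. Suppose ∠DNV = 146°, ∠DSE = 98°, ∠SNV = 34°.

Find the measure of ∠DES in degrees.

∠DES = 48°

1. ∠NSV = 98°  [N on SD, V on SE]
2. ∠NVS = 48°  [△SNV]
3. ∠DES = 48°  [NV∥DE, corresponding at V]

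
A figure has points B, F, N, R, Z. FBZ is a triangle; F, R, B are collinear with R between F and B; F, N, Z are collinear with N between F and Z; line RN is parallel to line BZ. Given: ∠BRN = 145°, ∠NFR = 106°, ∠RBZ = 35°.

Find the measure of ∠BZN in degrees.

∠BZN = 39°

1. ∠FRN = 35°  [linear pair at R on FB]
2. ∠FNR = 39°  [△FRN]
3. ∠RNZ = 141°  [linear pair at N on FZ]
4. ∠BZN = 39°  [RN∥BZ, co-interior at Z–N]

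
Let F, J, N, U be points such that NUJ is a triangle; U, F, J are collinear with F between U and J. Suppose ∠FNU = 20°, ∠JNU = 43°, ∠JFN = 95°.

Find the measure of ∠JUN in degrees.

1. ∠NFU = 85°  [linear pair at F on UJ]
2. ∠FUN = 75°  [△NUF]
3. ∠JUN = 75°  [F on ray UJ]

∠JUN = 75°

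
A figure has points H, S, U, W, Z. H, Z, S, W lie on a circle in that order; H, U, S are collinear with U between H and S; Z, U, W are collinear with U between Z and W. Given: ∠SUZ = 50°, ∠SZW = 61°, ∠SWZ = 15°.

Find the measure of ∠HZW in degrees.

1. ∠HUZ = 130°  [linear pair at U on HS]
2. ∠SHZ = 15°  [same arc ZS]
3. ∠HZW = 35°  [△HUZ]

∠HZW = 35°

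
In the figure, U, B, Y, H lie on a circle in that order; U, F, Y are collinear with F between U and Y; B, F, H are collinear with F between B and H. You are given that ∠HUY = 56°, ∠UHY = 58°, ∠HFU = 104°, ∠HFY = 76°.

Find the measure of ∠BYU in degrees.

∠BYU = 20°

1. ∠HBY = 56°  [same arc YH]
2. ∠BFY = 104°  [vertical angles at F]
3. ∠BYU = 20°  [△BFY]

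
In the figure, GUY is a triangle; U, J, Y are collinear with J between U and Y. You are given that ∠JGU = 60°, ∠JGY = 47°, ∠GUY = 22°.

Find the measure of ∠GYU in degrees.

1. ∠GUJ = 22°  [J on ray UY]
2. ∠GJU = 98°  [△GUJ]
3. ∠GJY = 82°  [linear pair at J on UY]
4. ∠GYJ = 51°  [△GJY]
5. ∠GYU = 51°  [J on ray YU]

∠GYU = 51°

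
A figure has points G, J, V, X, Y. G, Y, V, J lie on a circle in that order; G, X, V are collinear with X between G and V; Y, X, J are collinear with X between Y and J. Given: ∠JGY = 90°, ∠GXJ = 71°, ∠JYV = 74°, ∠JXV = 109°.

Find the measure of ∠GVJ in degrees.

1. ∠JVY = 90°  [cyclic GYVJ, opposite ∠G+∠V]
2. ∠VJY = 16°  [△YVJ]
3. ∠GVJ = 55°  [△VXJ]

∠GVJ = 55°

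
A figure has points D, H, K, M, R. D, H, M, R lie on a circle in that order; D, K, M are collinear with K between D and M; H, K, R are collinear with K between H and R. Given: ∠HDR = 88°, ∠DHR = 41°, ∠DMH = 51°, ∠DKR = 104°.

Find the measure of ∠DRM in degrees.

1. ∠DRH = 51°  [△DHR]
2. ∠DMR = 41°  [same arc DR]
3. ∠MDR = 25°  [△DKR]
4. ∠DRM = 114°  [△DMR]

∠DRM = 114°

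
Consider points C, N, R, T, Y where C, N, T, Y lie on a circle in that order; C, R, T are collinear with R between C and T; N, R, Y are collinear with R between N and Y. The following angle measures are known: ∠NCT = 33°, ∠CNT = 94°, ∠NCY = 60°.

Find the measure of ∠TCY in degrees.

1. ∠NYT = 33°  [same arc NT]
2. ∠NTY = 120°  [cyclic CNTY, opposite ∠C+∠T]
3. ∠TNY = 27°  [△NTY]
4. ∠TCY = 27°  [same arc TY]

∠TCY = 27°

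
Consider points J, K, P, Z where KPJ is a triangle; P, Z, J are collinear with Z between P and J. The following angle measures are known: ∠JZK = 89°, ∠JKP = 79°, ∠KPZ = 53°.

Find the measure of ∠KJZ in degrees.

1. ∠JPK = 53°  [Z on ray PJ]
2. ∠KJP = 48°  [△KPJ]
3. ∠KJZ = 48°  [Z on ray JP]

∠KJZ = 48°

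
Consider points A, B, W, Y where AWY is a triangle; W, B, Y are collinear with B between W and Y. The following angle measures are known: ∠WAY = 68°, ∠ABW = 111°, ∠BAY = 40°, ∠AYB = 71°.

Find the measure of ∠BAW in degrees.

∠BAW = 28°

1. ∠AYW = 71°  [B on ray YW]
2. ∠AWY = 41°  [△AWY]
3. ∠AWB = 41°  [B on ray WY]
4. ∠BAW = 28°  [△AWB]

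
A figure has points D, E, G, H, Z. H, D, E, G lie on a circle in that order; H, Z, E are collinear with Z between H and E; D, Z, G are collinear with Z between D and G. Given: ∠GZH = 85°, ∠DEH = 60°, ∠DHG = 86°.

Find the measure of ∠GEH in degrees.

1. ∠DGH = 60°  [same arc HD]
2. ∠GDH = 34°  [△HDG]
3. ∠GEH = 34°  [same arc HG]

∠GEH = 34°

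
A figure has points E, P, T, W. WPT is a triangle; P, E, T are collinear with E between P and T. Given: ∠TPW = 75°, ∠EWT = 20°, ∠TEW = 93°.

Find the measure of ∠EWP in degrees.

1. ∠EPW = 75°  [E on ray PT]
2. ∠PEW = 87°  [linear pair at E on PT]
3. ∠EWP = 18°  [△WPE]

∠EWP = 18°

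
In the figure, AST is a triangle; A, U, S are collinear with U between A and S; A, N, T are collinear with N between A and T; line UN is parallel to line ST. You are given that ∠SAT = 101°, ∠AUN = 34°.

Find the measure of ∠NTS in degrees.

∠NTS = 45°

1. ∠NAU = 101°  [U on AS, N on AT]
2. ∠ANU = 45°  [△AUN]
3. ∠TNU = 135°  [linear pair at N on AT]
4. ∠NTS = 45°  [UN∥ST, co-interior at T–N]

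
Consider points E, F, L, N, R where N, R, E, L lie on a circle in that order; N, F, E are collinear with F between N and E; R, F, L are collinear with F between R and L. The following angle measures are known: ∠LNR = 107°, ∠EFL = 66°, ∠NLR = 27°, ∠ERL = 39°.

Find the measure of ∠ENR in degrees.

1. ∠LRN = 46°  [△NRL]
2. ∠NFR = 66°  [vertical angles at F]
3. ∠ENR = 68°  [△NFR]

∠ENR = 68°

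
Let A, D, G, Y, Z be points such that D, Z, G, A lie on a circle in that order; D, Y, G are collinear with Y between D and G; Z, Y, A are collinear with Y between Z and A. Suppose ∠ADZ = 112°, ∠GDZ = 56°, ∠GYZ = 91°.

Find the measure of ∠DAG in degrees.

1. ∠AGZ = 68°  [cyclic DZGA, opposite ∠D+∠G]
2. ∠GAZ = 56°  [same arc ZG]
3. ∠AYD = 91°  [vertical angles at Y]
4. ∠AZG = 56°  [△ZGA]
5. ∠AYG = 89°  [linear pair at Y on DG]
6. ∠ADG = 56°  [same arc GA]
7. ∠AGD = 35°  [△GYA]
8. ∠DAG = 89°  [△DGA]

∠DAG = 89°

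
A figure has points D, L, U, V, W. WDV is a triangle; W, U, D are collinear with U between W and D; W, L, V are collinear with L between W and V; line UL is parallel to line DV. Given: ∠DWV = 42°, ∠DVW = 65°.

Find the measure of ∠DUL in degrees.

1. ∠VDW = 73°  [△WDV]
2. ∠LUW = 73°  [UL∥DV, corresponding at U]
3. ∠DUL = 107°  [linear pair at U on WD]

∠DUL = 107°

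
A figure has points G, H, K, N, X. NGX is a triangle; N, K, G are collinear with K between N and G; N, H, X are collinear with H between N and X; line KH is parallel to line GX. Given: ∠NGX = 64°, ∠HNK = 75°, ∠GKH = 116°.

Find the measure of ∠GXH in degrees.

1. ∠HKN = 64°  [KH∥GX, corresponding at K]
2. ∠KHN = 41°  [△NKH]
3. ∠KHX = 139°  [linear pair at H on NX]
4. ∠GXH = 41°  [KH∥GX, co-interior at X–H]

∠GXH = 41°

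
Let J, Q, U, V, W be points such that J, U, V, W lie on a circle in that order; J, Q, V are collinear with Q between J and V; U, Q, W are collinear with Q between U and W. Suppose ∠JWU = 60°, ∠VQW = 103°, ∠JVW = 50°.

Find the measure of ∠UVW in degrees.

∠UVW = 110°

1. ∠JUW = 50°  [same arc JW]
2. ∠UJW = 70°  [△JUW]
3. ∠UVW = 110°  [cyclic JUVW, opposite ∠J+∠V]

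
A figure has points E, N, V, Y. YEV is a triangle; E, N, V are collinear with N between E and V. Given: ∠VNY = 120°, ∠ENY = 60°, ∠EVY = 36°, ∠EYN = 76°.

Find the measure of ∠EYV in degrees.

∠EYV = 100°

1. ∠NEY = 44°  [△YEN]
2. ∠VEY = 44°  [N on ray EV]
3. ∠EYV = 100°  [△YEV]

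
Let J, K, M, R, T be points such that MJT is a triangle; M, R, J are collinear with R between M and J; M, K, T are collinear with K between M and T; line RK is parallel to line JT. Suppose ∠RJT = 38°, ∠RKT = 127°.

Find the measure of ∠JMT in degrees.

1. ∠MJT = 38°  [R on ray JM]
2. ∠MKR = 53°  [linear pair at K on MT]
3. ∠KRM = 38°  [RK∥JT, corresponding at R]
4. ∠KMR = 89°  [△MRK]
5. ∠JMT = 89°  [R on MJ, K on MT]

∠JMT = 89°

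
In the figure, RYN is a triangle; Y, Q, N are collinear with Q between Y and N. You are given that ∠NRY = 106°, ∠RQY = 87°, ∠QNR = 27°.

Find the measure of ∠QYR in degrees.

1. ∠RNY = 27°  [Q on ray NY]
2. ∠NYR = 47°  [△RYN]
3. ∠QYR = 47°  [Q on ray YN]

∠QYR = 47°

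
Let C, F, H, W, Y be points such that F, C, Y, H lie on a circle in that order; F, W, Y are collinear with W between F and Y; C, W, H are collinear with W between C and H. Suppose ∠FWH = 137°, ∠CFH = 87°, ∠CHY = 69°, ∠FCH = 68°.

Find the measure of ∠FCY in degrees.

1. ∠CWY = 137°  [vertical angles at W]
2. ∠CYH = 93°  [cyclic FCYH, opposite ∠F+∠Y]
3. ∠CFY = 69°  [same arc CY]
4. ∠HCY = 18°  [△CYH]
5. ∠CYF = 25°  [△CWY]
6. ∠FCY = 86°  [△FCY]

∠FCY = 86°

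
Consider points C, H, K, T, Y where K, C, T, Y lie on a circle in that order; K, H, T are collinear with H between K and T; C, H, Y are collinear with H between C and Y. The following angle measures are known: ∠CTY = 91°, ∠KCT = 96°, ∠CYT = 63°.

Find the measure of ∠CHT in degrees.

1. ∠TCY = 26°  [△CTY]
2. ∠CKT = 63°  [same arc CT]
3. ∠CTK = 21°  [△KCT]
4. ∠CHT = 133°  [△CHT]

∠CHT = 133°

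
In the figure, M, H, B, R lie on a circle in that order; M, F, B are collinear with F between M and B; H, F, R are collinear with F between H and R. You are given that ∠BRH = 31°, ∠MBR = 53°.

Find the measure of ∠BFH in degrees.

∠BFH = 84°

1. ∠BMH = 31°  [same arc HB]
2. ∠MHR = 53°  [same arc MR]
3. ∠HFM = 96°  [△MFH]
4. ∠BFH = 84°  [linear pair at F on MB]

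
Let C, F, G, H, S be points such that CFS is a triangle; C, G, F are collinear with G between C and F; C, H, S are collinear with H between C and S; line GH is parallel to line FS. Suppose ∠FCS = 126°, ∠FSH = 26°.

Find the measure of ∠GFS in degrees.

∠GFS = 28°

1. ∠CSF = 26°  [H on ray SC]
2. ∠CFS = 28°  [△CFS]
3. ∠GFS = 28°  [G on ray FC]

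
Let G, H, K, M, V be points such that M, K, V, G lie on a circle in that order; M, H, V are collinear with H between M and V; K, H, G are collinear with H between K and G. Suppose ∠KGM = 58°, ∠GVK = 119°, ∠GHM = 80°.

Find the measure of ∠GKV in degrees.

1. ∠KVM = 58°  [same arc MK]
2. ∠KHV = 80°  [vertical angles at H]
3. ∠GKV = 42°  [△KHV]

∠GKV = 42°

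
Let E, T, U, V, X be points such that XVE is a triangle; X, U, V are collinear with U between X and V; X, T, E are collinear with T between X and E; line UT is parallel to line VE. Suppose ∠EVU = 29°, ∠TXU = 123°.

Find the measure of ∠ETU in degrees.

1. ∠EVX = 29°  [U on ray VX]
2. ∠EXV = 123°  [U on XV, T on XE]
3. ∠VEX = 28°  [△XVE]
4. ∠UTX = 28°  [UT∥VE, corresponding at T]
5. ∠ETU = 152°  [linear pair at T on XE]

∠ETU = 152°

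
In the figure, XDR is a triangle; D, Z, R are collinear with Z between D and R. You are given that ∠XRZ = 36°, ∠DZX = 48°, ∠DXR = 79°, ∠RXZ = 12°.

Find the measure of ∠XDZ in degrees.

1. ∠DRX = 36°  [Z on ray RD]
2. ∠RDX = 65°  [△XDR]
3. ∠XDZ = 65°  [Z on ray DR]

∠XDZ = 65°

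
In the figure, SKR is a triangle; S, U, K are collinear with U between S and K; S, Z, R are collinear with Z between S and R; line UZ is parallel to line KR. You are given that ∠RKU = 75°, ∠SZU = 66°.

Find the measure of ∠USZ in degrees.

1. ∠RKS = 75°  [U on ray KS]
2. ∠KRS = 66°  [UZ∥KR, corresponding at Z]
3. ∠KSR = 39°  [△SKR]
4. ∠USZ = 39°  [U on SK, Z on SR]

∠USZ = 39°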